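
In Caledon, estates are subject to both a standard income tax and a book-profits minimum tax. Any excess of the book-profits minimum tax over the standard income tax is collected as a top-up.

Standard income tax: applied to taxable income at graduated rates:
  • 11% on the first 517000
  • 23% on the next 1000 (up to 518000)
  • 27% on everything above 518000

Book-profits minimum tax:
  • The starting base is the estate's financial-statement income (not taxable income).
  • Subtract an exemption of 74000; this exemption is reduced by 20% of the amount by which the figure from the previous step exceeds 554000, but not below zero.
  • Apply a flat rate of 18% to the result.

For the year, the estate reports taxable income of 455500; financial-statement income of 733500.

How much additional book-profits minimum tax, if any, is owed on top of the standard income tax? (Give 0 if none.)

Standard income tax:
  455500 × 11% = 50105

Book-profits minimum tax:
  Base (financial-statement income): 733500
  Exemption: 74000 − 20% × (733500 − 554000) = 74000 − 35900 = 38100
  Base: 733500 − 38100 = 695400
  695400 × 18% = 125172

Excess of book-profits minimum tax over standard income tax: 125172 − 50105 = 75067.

75067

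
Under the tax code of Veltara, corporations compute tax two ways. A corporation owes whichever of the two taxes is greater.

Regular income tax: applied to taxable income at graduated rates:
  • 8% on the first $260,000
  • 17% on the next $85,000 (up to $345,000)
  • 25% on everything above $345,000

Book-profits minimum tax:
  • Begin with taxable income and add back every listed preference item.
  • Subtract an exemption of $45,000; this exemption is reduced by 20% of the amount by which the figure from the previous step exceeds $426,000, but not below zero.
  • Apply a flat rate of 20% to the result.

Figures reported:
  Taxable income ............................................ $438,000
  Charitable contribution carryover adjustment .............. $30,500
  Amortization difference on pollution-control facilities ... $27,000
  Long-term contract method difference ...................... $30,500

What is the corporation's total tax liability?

Book-profits minimum tax:
  Adjusted income: $438,000 + $30,500 + $27,000 + $30,500 = $526,000
  Exemption: $45,000 − 20% × ($526,000 − $426,000) = $45,000 − $20,000 = $25,000
  Base: $526,000 − $25,000 = $501,000
  $501,000 × 20% = $100,200

Regular income tax:
  $260,000 × 8% = $20,800
  $85,000 × 17% = $14,450
  $93,000 × 25% = $23,250
  → $58,500

$100,200 > $58,500, so the book-profits minimum tax is the binding amount.

$100,200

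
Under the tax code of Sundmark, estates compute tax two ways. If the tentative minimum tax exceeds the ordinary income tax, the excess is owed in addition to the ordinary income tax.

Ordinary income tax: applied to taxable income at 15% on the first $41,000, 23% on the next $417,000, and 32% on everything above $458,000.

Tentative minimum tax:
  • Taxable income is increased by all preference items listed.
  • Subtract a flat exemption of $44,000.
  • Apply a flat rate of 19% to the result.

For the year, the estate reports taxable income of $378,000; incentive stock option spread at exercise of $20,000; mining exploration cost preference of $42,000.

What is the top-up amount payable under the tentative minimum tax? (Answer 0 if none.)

$0

Tentative minimum tax:
  Adjusted income: $378,000 + $20,000 + $42,000 = $440,000
  Less exemption $44,000 → base $396,000
  $396,000 × 19% = $75,240

Ordinary income tax:
  $41,000 × 15% = $6,150
  $337,000 × 23% = $77,510
  → $83,660

$75,240 ≤ $83,660, so no add-on is due.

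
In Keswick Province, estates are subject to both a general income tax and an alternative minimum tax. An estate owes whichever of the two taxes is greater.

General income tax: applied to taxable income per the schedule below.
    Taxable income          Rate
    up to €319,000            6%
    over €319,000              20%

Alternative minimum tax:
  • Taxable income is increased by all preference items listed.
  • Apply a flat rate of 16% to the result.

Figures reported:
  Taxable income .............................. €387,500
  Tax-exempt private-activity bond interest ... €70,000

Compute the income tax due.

€73,200

Alternative minimum tax:
  Adjusted income: €387,500 + €70,000 = €457,500
  €457,500 × 16% = €73,200

General income tax:
  €319,000 × 6% = €19,140
  €68,500 × 20% = €13,700
  → €32,840

€73,200 > €32,840, so the alternative minimum tax is the binding amount.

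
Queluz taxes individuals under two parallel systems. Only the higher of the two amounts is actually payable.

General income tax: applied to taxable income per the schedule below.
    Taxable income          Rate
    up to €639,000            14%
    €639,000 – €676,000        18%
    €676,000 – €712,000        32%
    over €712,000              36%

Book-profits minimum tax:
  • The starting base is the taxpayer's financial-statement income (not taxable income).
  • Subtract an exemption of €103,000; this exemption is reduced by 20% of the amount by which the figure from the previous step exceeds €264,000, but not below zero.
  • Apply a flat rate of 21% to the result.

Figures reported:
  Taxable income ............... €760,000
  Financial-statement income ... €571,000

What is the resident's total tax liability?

€124,920

Book-profits minimum tax:
  Base (financial-statement income): €571,000
  Exemption: €103,000 − 20% × (€571,000 − €264,000) = €103,000 − €61,400 = €41,600
  Base: €571,000 − €41,600 = €529,400
  €529,400 × 21% = €111,174

General income tax:
  €639,000 × 14% = €89,460
  €37,000 × 18% = €6,660
  €36,000 × 32% = €11,520
  €48,000 × 36% = €17,280
  → €124,920

€124,920 > €111,174, so the general income tax governs.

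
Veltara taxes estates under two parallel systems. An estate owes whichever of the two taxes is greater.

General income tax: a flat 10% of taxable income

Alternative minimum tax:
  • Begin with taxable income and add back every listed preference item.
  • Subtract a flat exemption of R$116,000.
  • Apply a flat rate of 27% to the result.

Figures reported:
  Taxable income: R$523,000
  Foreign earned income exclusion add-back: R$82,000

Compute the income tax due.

General income tax:
  R$523,000 × 10% = R$52,300

Alternative minimum tax:
  Adjusted income: R$523,000 + R$82,000 = R$605,000
  Less exemption R$116,000 → base R$489,000
  R$489,000 × 27% = R$132,030

R$132,030 > R$52,300, so the alternative minimum tax is the binding amount.

R$132,030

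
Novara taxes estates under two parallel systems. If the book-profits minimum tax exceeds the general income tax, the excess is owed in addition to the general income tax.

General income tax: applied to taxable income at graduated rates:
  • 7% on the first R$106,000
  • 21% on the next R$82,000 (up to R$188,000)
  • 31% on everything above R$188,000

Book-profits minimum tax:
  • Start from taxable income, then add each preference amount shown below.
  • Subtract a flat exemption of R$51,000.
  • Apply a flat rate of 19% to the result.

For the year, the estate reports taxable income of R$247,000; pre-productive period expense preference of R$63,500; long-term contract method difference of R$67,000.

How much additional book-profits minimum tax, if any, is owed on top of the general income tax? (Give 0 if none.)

R$19,105

General income tax:
  R$106,000 × 7% = R$7,420
  R$82,000 × 21% = R$17,220
  R$59,000 × 31% = R$18,290
  → R$42,930

Book-profits minimum tax:
  Adjusted income: R$247,000 + R$63,500 + R$67,000 = R$377,500
  Less exemption R$51,000 → base R$326,500
  R$326,500 × 19% = R$62,035

Excess of book-profits minimum tax over general income tax: R$62,035 − R$42,930 = R$19,105.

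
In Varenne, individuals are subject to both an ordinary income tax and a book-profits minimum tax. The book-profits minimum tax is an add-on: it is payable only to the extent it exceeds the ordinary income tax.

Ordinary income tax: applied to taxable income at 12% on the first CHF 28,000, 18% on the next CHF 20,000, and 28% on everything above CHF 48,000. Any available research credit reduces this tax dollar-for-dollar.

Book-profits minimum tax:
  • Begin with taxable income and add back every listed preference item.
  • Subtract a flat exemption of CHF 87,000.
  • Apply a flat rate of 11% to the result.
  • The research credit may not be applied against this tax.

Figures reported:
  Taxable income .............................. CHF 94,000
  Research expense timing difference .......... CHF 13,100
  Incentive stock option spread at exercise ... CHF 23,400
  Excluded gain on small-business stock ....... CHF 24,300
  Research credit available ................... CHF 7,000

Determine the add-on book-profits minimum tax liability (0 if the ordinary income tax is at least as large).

CHF 0

Ordinary income tax:
  CHF 28,000 × 12% = CHF 3,360
  CHF 20,000 × 18% = CHF 3,600
  CHF 46,000 × 28% = CHF 12,880
  → CHF 19,840
  Less research credit CHF 7,000 → CHF 12,840

Book-profits minimum tax:
  Adjusted income: CHF 94,000 + CHF 13,100 + CHF 23,400 + CHF 24,300 = CHF 154,800
  Less exemption CHF 87,000 → base CHF 67,800
  CHF 67,800 × 11% = CHF 7,458

CHF 7,458 ≤ CHF 12,840, so no add-on is due.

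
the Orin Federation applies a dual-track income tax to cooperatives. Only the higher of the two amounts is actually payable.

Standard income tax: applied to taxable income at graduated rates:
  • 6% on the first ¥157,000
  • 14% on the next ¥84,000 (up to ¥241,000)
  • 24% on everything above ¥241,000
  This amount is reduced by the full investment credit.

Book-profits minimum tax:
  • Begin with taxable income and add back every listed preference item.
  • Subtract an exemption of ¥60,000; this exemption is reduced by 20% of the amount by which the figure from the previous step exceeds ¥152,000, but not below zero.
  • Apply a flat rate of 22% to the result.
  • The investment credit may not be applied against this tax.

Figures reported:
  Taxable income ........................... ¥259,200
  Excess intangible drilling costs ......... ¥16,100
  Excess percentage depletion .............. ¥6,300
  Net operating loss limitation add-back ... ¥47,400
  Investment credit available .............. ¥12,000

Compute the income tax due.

¥66,968

Standard income tax:
  ¥157,000 × 6% = ¥9,420
  ¥84,000 × 14% = ¥11,760
  ¥18,200 × 24% = ¥4,368
  → ¥25,548
  Less investment credit ¥12,000 → ¥13,548

Book-profits minimum tax:
  Adjusted income: ¥259,200 + ¥16,100 + ¥6,300 + ¥47,400 = ¥329,000
  Exemption: ¥60,000 − 20% × (¥329,000 − ¥152,000) = ¥60,000 − ¥35,400 = ¥24,600
  Base: ¥329,000 − ¥24,600 = ¥304,400
  ¥304,400 × 22% = ¥66,968

¥66,968 > ¥13,548, so the book-profits minimum tax is the binding amount.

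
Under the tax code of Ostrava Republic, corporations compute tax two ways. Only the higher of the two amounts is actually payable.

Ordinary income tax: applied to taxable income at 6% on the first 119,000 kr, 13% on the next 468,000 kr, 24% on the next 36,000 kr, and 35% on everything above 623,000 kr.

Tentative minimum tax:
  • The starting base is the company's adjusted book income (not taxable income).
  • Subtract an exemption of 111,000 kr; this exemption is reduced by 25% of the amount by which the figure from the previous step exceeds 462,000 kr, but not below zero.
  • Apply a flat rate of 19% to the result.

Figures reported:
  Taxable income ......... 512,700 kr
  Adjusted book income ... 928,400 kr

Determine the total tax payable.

176,396 kr

Tentative minimum tax:
  Base (adjusted book income): 928,400 kr
  Exemption: 25% × (928,400 kr − 462,000 kr) = 116,600 kr ≥ 111,000 kr, so the exemption is fully phased out
  Base: 928,400 kr − 0 kr = 928,400 kr
  928,400 kr × 19% = 176,396 kr

Ordinary income tax:
  119,000 kr × 6% = 7,140 kr
  393,700 kr × 13% = 51,181 kr
  → 58,321 kr

176,396 kr > 58,321 kr, so the tentative minimum tax is the binding amount.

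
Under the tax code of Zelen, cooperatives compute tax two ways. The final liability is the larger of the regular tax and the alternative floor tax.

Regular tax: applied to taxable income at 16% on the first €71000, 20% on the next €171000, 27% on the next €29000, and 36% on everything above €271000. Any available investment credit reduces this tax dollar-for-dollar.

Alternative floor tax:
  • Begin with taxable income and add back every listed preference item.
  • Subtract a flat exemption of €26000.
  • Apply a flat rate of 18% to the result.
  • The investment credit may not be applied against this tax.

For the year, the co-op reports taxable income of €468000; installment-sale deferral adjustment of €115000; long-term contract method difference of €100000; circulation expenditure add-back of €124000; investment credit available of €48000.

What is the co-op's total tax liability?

Regular tax:
  €71000 × 16% = €11360
  €171000 × 20% = €34200
  €29000 × 27% = €7830
  €197000 × 36% = €70920
  → €124310
  Less investment credit €48000 → €76310

Alternative floor tax:
  Adjusted income: €468000 + €115000 + €100000 + €124000 = €807000
  Less exemption €26000 → base €781000
  €781000 × 18% = €140580

€140580 > €76310, so the alternative floor tax is the binding amount.

€140580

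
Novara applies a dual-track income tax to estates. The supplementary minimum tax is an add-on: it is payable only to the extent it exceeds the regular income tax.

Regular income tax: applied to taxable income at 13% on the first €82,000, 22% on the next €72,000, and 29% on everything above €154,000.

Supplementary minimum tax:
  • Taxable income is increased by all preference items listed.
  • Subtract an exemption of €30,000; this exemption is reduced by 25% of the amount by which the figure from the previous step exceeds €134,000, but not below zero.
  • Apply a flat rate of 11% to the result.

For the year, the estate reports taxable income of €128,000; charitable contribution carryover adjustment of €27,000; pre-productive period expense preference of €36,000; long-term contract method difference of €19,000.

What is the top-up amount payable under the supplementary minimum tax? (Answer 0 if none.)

Supplementary minimum tax:
  Adjusted income: €128,000 + €27,000 + €36,000 + €19,000 = €210,000
  Exemption: €30,000 − 25% × (€210,000 − €134,000) = €30,000 − €19,000 = €11,000
  Base: €210,000 − €11,000 = €199,000
  €199,000 × 11% = €21,890

Regular income tax:
  €82,000 × 13% = €10,660
  €46,000 × 22% = €10,120
  → €20,780

Excess of supplementary minimum tax over regular income tax: €21,890 − €20,780 = €1,110.

€1,110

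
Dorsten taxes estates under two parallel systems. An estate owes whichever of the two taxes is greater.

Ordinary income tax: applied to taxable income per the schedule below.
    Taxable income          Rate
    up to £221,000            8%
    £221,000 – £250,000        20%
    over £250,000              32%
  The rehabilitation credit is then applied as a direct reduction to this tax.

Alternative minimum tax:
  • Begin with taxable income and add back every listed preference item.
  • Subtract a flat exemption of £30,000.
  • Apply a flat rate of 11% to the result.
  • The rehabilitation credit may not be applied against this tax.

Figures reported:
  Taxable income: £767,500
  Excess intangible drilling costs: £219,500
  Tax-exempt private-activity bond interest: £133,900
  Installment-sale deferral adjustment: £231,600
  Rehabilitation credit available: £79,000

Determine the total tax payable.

Ordinary income tax:
  £221,000 × 8% = £17,680
  £29,000 × 20% = £5,800
  £517,500 × 32% = £165,600
  → £189,080
  Less rehabilitation credit £79,000 → £110,080

Alternative minimum tax:
  Adjusted income: £767,500 + £219,500 + £133,900 + £231,600 = £1,352,500
  Less exemption £30,000 → base £1,322,500
  £1,322,500 × 11% = £145,475

£145,475 > £110,080, so the alternative minimum tax is the binding amount.

£145,475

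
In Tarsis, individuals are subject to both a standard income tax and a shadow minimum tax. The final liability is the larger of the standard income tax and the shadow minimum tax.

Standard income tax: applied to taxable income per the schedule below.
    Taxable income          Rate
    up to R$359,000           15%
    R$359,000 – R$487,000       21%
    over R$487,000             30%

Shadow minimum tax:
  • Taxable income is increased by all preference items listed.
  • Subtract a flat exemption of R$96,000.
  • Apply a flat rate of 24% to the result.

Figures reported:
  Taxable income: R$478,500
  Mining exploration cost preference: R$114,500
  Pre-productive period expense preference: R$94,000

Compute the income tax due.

Shadow minimum tax:
  Adjusted income: R$478,500 + R$114,500 + R$94,000 = R$687,000
  Less exemption R$96,000 → base R$591,000
  R$591,000 × 24% = R$141,840

Standard income tax:
  R$359,000 × 15% = R$53,850
  R$119,500 × 21% = R$25,095
  → R$78,945

R$141,840 > R$78,945, so the shadow minimum tax is the binding amount.

R$141,840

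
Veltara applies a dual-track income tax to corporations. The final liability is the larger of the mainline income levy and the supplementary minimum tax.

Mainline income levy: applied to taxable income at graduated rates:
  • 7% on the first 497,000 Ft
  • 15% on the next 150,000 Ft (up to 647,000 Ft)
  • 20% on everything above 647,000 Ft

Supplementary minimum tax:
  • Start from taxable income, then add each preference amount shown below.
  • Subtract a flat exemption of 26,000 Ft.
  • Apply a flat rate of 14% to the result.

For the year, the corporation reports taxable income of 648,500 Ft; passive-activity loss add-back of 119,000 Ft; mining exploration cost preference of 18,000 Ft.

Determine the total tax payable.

Supplementary minimum tax:
  Adjusted income: 648,500 Ft + 119,000 Ft + 18,000 Ft = 785,500 Ft
  Less exemption 26,000 Ft → base 759,500 Ft
  759,500 Ft × 14% = 106,330 Ft

Mainline income levy:
  497,000 Ft × 7% = 34,790 Ft
  150,000 Ft × 15% = 22,500 Ft
  1,500 Ft × 20% = 300 Ft
  → 57,590 Ft

106,330 Ft > 57,590 Ft, so the supplementary minimum tax is the binding amount.

106,330 Ft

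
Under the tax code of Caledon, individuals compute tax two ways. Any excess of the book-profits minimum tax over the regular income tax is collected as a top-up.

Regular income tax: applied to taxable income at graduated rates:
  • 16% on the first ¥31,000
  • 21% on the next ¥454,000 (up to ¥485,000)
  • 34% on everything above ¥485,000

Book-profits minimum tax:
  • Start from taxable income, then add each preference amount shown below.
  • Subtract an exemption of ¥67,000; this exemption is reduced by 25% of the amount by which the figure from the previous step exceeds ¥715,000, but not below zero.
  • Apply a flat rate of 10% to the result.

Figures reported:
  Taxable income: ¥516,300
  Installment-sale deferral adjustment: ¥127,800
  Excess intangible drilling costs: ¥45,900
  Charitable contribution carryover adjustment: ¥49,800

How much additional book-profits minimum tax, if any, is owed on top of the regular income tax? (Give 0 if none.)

¥0

Book-profits minimum tax:
  Adjusted income: ¥516,300 + ¥127,800 + ¥45,900 + ¥49,800 = ¥739,800
  Exemption: ¥67,000 − 25% × (¥739,800 − ¥715,000) = ¥67,000 − ¥6,200 = ¥60,800
  Base: ¥739,800 − ¥60,800 = ¥679,000
  ¥679,000 × 10% = ¥67,900

Regular income tax:
  ¥31,000 × 16% = ¥4,960
  ¥454,000 × 21% = ¥95,340
  ¥31,300 × 34% = ¥10,642
  → ¥110,942

¥67,900 ≤ ¥110,942, so no add-on is due.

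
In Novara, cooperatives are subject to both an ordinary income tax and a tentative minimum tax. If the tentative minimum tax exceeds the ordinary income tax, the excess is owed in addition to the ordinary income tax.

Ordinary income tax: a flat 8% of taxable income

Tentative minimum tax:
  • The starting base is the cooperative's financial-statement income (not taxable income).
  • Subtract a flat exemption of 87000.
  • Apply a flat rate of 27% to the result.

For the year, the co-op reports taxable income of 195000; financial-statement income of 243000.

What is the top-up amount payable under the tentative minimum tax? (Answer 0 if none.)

26520

Ordinary income tax:
  195000 × 8% = 15600

Tentative minimum tax:
  Base (financial-statement income): 243000
  Less exemption 87000 → base 156000
  156000 × 27% = 42120

Excess of tentative minimum tax over ordinary income tax: 42120 − 15600 = 26520.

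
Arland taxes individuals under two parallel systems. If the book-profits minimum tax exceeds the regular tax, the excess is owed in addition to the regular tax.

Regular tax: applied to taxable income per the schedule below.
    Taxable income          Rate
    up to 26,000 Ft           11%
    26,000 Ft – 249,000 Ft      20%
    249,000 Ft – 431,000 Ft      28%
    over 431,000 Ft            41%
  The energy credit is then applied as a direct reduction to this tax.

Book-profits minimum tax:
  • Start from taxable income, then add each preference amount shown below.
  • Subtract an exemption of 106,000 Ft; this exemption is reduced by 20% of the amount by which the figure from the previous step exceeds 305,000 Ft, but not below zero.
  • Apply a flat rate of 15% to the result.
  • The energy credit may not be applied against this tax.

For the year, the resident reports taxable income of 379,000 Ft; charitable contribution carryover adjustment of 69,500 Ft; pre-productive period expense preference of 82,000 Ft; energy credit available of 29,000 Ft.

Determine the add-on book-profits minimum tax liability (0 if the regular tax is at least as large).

Regular tax:
  26,000 Ft × 11% = 2,860 Ft
  223,000 Ft × 20% = 44,600 Ft
  130,000 Ft × 28% = 36,400 Ft
  → 83,860 Ft
  Less energy credit 29,000 Ft → 54,860 Ft

Book-profits minimum tax:
  Adjusted income: 379,000 Ft + 69,500 Ft + 82,000 Ft = 530,500 Ft
  Exemption: 106,000 Ft − 20% × (530,500 Ft − 305,000 Ft) = 106,000 Ft − 45,100 Ft = 60,900 Ft
  Base: 530,500 Ft − 60,900 Ft = 469,600 Ft
  469,600 Ft × 15% = 70,440 Ft

Excess of book-profits minimum tax over regular tax: 70,440 Ft − 54,860 Ft = 15,580 Ft.

15,580 Ft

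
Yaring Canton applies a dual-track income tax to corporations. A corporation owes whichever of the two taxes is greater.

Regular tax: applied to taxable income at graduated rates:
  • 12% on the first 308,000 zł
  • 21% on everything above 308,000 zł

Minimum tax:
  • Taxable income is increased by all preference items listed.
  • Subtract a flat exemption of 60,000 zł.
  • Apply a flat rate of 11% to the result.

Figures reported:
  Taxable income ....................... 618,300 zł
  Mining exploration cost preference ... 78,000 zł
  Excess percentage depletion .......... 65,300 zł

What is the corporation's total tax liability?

102,123 zł

Regular tax:
  308,000 zł × 12% = 36,960 zł
  310,300 zł × 21% = 65,163 zł
  → 102,123 zł

Minimum tax:
  Adjusted income: 618,300 zł + 78,000 zł + 65,300 zł = 761,600 zł
  Less exemption 60,000 zł → base 701,600 zł
  701,600 zł × 11% = 77,176 zł

102,123 zł > 77,176 zł, so the regular tax governs.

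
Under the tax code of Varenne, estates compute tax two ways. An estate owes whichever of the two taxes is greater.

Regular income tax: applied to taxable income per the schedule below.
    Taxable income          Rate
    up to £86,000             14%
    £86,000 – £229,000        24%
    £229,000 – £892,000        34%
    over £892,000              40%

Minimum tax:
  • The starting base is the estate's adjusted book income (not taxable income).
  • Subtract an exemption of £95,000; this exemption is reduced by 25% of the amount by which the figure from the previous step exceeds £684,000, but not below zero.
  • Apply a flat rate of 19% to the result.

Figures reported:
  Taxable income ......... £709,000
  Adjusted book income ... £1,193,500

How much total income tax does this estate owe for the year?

£226,765

Regular income tax:
  £86,000 × 14% = £12,040
  £143,000 × 24% = £34,320
  £480,000 × 34% = £163,200
  → £209,560

Minimum tax:
  Base (adjusted book income): £1,193,500
  Exemption: 25% × (£1,193,500 − £684,000) = £127,375 ≥ £95,000, so the exemption is fully phased out
  Base: £1,193,500 − £0 = £1,193,500
  £1,193,500 × 19% = £226,765

£226,765 > £209,560, so the minimum tax is the binding amount.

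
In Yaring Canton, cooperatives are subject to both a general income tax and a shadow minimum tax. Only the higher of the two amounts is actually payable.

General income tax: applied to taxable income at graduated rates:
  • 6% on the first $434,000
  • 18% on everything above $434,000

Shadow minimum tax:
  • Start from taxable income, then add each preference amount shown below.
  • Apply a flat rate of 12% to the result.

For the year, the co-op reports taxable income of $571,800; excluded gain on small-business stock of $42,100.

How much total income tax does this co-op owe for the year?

$73,668

General income tax:
  $434,000 × 6% = $26,040
  $137,800 × 18% = $24,804
  → $50,844

Shadow minimum tax:
  Adjusted income: $571,800 + $42,100 = $613,900
  $613,900 × 12% = $73,668

$73,668 > $50,844, so the shadow minimum tax is the binding amount.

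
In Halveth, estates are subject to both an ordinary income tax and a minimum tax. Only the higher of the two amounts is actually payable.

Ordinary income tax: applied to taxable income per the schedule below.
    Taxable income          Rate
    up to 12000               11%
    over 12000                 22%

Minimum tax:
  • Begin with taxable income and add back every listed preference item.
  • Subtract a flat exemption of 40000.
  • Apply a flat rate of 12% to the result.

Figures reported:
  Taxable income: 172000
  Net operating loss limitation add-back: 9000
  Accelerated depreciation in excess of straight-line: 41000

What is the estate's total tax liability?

36520

Ordinary income tax:
  12000 × 11% = 1320
  160000 × 22% = 35200
  → 36520

Minimum tax:
  Adjusted income: 172000 + 9000 + 41000 = 222000
  Less exemption 40000 → base 182000
  182000 × 12% = 21840

36520 > 21840, so the ordinary income tax governs.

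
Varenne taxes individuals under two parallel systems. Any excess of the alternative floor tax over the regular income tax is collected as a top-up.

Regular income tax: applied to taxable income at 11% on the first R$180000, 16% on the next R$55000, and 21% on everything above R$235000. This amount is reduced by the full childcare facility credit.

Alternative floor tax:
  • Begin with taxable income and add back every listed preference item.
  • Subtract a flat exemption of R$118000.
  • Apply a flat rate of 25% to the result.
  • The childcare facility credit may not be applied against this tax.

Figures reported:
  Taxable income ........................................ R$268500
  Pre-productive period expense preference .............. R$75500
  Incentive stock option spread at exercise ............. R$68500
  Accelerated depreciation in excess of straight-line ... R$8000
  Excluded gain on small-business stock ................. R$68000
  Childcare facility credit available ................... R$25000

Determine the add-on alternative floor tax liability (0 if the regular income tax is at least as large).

Regular income tax:
  R$180000 × 11% = R$19800
  R$55000 × 16% = R$8800
  R$33500 × 21% = R$7035
  → R$35635
  Less childcare facility credit R$25000 → R$10635

Alternative floor tax:
  Adjusted income: R$268500 + R$75500 + R$68500 + R$8000 + R$68000 = R$488500
  Less exemption R$118000 → base R$370500
  R$370500 × 25% = R$92625

Excess of alternative floor tax over regular income tax: R$92625 − R$10635 = R$81990.

R$81990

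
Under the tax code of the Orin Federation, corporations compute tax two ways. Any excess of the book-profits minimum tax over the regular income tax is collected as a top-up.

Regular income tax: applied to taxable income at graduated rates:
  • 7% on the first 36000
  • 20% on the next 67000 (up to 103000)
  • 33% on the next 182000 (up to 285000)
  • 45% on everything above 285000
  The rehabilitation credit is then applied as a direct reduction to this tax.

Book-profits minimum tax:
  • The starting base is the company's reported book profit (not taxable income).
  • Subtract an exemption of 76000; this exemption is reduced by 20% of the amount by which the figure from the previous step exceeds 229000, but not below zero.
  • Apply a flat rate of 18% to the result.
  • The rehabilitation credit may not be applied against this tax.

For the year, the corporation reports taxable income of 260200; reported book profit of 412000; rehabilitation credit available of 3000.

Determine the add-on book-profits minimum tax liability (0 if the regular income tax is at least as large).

2272

Regular income tax:
  36000 × 7% = 2520
  67000 × 20% = 13400
  157200 × 33% = 51876
  → 67796
  Less rehabilitation credit 3000 → 64796

Book-profits minimum tax:
  Base (reported book profit): 412000
  Exemption: 76000 − 20% × (412000 − 229000) = 76000 − 36600 = 39400
  Base: 412000 − 39400 = 372600
  372600 × 18% = 67068

Excess of book-profits minimum tax over regular income tax: 67068 − 64796 = 2272.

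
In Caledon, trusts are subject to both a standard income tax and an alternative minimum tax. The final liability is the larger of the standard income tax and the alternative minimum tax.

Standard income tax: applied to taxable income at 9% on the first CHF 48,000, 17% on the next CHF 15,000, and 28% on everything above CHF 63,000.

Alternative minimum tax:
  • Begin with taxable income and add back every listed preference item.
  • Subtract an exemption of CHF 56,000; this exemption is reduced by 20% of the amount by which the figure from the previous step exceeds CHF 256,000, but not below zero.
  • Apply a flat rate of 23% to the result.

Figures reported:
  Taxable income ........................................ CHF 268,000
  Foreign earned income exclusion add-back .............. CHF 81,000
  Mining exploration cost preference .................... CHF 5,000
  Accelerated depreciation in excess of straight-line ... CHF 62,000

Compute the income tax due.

CHF 90,160

Alternative minimum tax:
  Adjusted income: CHF 268,000 + CHF 81,000 + CHF 5,000 + CHF 62,000 = CHF 416,000
  Exemption: CHF 56,000 − 20% × (CHF 416,000 − CHF 256,000) = CHF 56,000 − CHF 32,000 = CHF 24,000
  Base: CHF 416,000 − CHF 24,000 = CHF 392,000
  CHF 392,000 × 23% = CHF 90,160

Standard income tax:
  CHF 48,000 × 9% = CHF 4,320
  CHF 15,000 × 17% = CHF 2,550
  CHF 205,000 × 28% = CHF 57,400
  → CHF 64,270

CHF 90,160 > CHF 64,270, so the alternative minimum tax is the binding amount.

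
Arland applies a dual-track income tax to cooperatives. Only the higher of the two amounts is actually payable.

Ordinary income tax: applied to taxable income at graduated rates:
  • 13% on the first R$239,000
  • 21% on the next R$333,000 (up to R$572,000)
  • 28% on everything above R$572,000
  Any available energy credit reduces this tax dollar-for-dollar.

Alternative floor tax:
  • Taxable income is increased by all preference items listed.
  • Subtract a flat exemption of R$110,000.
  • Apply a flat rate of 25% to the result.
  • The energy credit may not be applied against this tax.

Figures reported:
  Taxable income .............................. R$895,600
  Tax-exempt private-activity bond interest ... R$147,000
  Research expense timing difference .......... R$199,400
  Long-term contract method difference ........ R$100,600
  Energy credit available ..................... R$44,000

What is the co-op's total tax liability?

Ordinary income tax:
  R$239,000 × 13% = R$31,070
  R$333,000 × 21% = R$69,930
  R$323,600 × 28% = R$90,608
  → R$191,608
  Less energy credit R$44,000 → R$147,608

Alternative floor tax:
  Adjusted income: R$895,600 + R$147,000 + R$199,400 + R$100,600 = R$1,342,600
  Less exemption R$110,000 → base R$1,232,600
  R$1,232,600 × 25% = R$308,150

R$308,150 > R$147,608, so the alternative floor tax is the binding amount.

R$308,150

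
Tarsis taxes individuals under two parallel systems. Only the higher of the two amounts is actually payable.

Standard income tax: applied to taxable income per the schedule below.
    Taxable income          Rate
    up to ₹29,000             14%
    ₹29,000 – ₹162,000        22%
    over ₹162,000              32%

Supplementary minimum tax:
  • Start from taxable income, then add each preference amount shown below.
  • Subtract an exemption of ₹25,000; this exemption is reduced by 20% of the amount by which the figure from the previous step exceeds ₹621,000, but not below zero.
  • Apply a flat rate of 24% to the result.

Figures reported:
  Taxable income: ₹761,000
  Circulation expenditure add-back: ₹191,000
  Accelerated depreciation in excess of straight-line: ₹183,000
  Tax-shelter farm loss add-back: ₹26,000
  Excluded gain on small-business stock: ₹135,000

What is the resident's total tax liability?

₹311,040

Standard income tax:
  ₹29,000 × 14% = ₹4,060
  ₹133,000 × 22% = ₹29,260
  ₹599,000 × 32% = ₹191,680
  → ₹225,000

Supplementary minimum tax:
  Adjusted income: ₹761,000 + ₹191,000 + ₹183,000 + ₹26,000 + ₹135,000 = ₹1,296,000
  Exemption: 20% × (₹1,296,000 − ₹621,000) = ₹135,000 ≥ ₹25,000, so the exemption is fully phased out
  Base: ₹1,296,000 − ₹0 = ₹1,296,000
  ₹1,296,000 × 24% = ₹311,040

₹311,040 > ₹225,000, so the supplementary minimum tax is the binding amount.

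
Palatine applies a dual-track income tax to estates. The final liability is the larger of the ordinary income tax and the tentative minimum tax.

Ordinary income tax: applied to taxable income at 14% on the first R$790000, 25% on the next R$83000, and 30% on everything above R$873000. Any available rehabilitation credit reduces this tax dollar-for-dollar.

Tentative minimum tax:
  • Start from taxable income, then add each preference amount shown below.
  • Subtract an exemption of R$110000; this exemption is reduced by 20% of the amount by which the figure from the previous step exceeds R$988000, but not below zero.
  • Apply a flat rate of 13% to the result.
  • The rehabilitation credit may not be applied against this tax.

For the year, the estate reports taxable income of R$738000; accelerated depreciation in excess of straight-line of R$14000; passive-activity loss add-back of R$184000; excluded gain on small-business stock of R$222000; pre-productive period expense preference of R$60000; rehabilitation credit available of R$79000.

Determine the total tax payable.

Ordinary income tax:
  R$738000 × 14% = R$103320
  Less rehabilitation credit R$79000 → R$24320

Tentative minimum tax:
  Adjusted income: R$738000 + R$14000 + R$184000 + R$222000 + R$60000 = R$1218000
  Exemption: R$110000 − 20% × (R$1218000 − R$988000) = R$110000 − R$46000 = R$64000
  Base: R$1218000 − R$64000 = R$1154000
  R$1154000 × 13% = R$150020

R$150020 > R$24320, so the tentative minimum tax is the binding amount.

R$150020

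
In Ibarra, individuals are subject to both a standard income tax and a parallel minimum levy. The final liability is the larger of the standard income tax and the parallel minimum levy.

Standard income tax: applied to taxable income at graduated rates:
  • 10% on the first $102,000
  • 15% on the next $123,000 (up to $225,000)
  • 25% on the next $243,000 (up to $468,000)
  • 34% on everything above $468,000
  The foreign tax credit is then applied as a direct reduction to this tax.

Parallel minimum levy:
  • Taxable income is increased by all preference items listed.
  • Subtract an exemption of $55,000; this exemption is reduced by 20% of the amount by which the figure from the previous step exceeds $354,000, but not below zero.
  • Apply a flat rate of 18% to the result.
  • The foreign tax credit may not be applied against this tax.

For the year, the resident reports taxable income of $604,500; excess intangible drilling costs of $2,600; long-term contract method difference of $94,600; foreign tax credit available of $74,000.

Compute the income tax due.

Standard income tax:
  $102,000 × 10% = $10,200
  $123,000 × 15% = $18,450
  $243,000 × 25% = $60,750
  $136,500 × 34% = $46,410
  → $135,810
  Less foreign tax credit $74,000 → $61,810

Parallel minimum levy:
  Adjusted income: $604,500 + $2,600 + $94,600 = $701,700
  Exemption: 20% × ($701,700 − $354,000) = $69,540 ≥ $55,000, so the exemption is fully phased out
  Base: $701,700 − $0 = $701,700
  $701,700 × 18% = $126,306

$126,306 > $61,810, so the parallel minimum levy is the binding amount.

$126,306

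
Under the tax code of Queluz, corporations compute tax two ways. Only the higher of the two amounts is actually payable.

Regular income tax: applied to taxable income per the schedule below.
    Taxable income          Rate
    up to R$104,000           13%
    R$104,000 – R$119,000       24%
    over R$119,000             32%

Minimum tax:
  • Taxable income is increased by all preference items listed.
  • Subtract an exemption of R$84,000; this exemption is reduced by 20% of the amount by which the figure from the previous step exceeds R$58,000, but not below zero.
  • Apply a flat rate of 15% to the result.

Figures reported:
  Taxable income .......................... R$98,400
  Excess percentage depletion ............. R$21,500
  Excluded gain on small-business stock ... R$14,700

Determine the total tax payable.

R$12,792

Regular income tax:
  R$98,400 × 13% = R$12,792

Minimum tax:
  Adjusted income: R$98,400 + R$21,500 + R$14,700 = R$134,600
  Exemption: R$84,000 − 20% × (R$134,600 − R$58,000) = R$84,000 − R$15,320 = R$68,680
  Base: R$134,600 − R$68,680 = R$65,920
  R$65,920 × 15% = R$9,888

R$12,792 > R$9,888, so the regular income tax governs.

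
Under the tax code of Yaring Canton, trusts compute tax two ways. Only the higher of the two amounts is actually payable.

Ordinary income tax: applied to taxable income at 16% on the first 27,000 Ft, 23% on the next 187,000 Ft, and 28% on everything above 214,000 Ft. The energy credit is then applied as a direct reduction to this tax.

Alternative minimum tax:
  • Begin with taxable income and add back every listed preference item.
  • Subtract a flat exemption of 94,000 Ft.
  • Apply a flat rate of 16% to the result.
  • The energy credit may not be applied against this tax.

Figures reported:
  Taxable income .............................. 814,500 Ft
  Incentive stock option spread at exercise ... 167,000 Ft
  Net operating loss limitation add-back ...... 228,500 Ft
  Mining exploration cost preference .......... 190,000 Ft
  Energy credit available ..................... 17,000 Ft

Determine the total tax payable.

Ordinary income tax:
  27,000 Ft × 16% = 4,320 Ft
  187,000 Ft × 23% = 43,010 Ft
  600,500 Ft × 28% = 168,140 Ft
  → 215,470 Ft
  Less energy credit 17,000 Ft → 198,470 Ft

Alternative minimum tax:
  Adjusted income: 814,500 Ft + 167,000 Ft + 228,500 Ft + 190,000 Ft = 1,400,000 Ft
  Less exemption 94,000 Ft → base 1,306,000 Ft
  1,306,000 Ft × 16% = 208,960 Ft

208,960 Ft > 198,470 Ft, so the alternative minimum tax is the binding amount.

208,960 Ft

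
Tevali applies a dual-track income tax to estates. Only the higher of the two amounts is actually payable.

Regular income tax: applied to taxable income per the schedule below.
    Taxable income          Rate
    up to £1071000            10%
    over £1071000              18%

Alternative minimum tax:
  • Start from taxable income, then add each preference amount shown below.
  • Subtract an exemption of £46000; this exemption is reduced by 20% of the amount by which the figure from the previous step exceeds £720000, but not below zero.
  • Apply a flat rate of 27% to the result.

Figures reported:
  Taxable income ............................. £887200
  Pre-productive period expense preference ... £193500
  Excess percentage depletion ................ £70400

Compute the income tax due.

Alternative minimum tax:
  Adjusted income: £887200 + £193500 + £70400 = £1151100
  Exemption: 20% × (£1151100 − £720000) = £86220 ≥ £46000, so the exemption is fully phased out
  Base: £1151100 − £0 = £1151100
  £1151100 × 27% = £310797

Regular income tax:
  £887200 × 10% = £88720

£310797 > £88720, so the alternative minimum tax is the binding amount.

£310797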